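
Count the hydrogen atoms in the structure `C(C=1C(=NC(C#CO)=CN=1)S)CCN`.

11

Hydrogens are implicit in SMILES; fill each atom to its normal valence:
  3 × C: 2 H each → 6
  3 × C (aromatic): no H
  2 × C: no H
  2 × N (aromatic): no H
  1 × C (aromatic): 1 H
  1 × N: 2 H
  1 × O: 1 H
  1 × S: 1 H
  Total hydrogens = 11.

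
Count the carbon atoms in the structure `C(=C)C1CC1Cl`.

The symbol for carbon appears 5 times in the SMILES. (Cl is a single chlorine, not C + l.)

5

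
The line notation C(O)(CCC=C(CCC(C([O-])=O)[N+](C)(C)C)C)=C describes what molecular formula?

Heavy atoms from the SMILES: 14 C, 1 N, 3 O.
Implicit hydrogens by atom environment:
  5 × C: 2 H each → 10
  4 × C: 3 H each → 12
  3 × C: no H
  2 × C: 1 H each → 2
  1 × N (charge +1): no H
  1 × O: 1 H
  1 × O: no H
  1 × O (charge -1): no H
  Total hydrogens = 25.
Molecular formula: C14H25NO3

C14H25NO3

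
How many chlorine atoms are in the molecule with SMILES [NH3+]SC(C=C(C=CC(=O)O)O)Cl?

1

The symbol for chlorine appears 1 time in the SMILES.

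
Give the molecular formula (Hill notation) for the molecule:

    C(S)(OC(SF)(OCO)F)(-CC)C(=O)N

Heavy atoms from the SMILES: 6 C, 2 F, 1 N, 4 O, 2 S.
Implicit hydrogens by atom environment:
  3 × C: no H
  3 × O: no H
  2 × C: 2 H each → 4
  2 × F: no H
  1 × C: 3 H
  1 × N: 2 H
  1 × O: 1 H
  1 × S: 1 H
  1 × S: no H
  Total hydrogens = 11.
Molecular formula: C6H11F2NO4S2

C6H11F2NO4S2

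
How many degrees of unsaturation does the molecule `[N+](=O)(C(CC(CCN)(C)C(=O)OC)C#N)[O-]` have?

Molecular formula from the SMILES: C9H15N3O4.
DoU = (2C + 2 + N − H − X)/2 = (2·9 + 2 + 3 − 15 − 0)/2 = 8/2 = 4.
(Structurally: 0 ring(s) + 4 π bond(s) = 4.)

4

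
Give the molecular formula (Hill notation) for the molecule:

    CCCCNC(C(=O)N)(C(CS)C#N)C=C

Heavy atoms from the SMILES: 11 C, 3 N, 1 O, 1 S.
Implicit hydrogens by atom environment:
  5 × C: 2 H each → 10
  3 × C: no H
  2 × C: 1 H each → 2
  1 × C: 3 H
  1 × N: 2 H
  1 × N: 1 H
  1 × N: no H
  1 × O: no H
  1 × S: 1 H
  Total hydrogens = 19.
Molecular formula: C11H19N3OS

C11H19N3OS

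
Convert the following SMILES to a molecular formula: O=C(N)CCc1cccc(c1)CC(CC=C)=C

C15H19NO

Heavy atoms from the SMILES: 15 C, 1 N, 1 O.
Implicit hydrogens by atom environment:
  6 × C: 2 H each → 12
  4 × C (aromatic): 1 H each → 4
  2 × C: no H
  2 × C (aromatic): no H
  1 × C: 1 H
  1 × N: 2 H
  1 × O: no H
  Total hydrogens = 19.
Molecular formula: C15H19NO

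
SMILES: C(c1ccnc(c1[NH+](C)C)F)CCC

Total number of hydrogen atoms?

Hydrogens are implicit in SMILES; fill each atom to its normal valence:
  3 × C: 3 H each → 9
  3 × C: 2 H each → 6
  3 × C (aromatic): no H
  2 × C (aromatic): 1 H each → 2
  1 × F: no H
  1 × N (charge +1): 1 H
  1 × N (aromatic): no H
  Total hydrogens = 18.

18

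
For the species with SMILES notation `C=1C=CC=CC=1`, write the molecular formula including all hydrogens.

C6H6

Heavy atoms from the SMILES: 6 C.
Implicit hydrogens by atom environment:
  6 × C (aromatic): 1 H each → 6
  Total hydrogens = 6.
Molecular formula: C6H6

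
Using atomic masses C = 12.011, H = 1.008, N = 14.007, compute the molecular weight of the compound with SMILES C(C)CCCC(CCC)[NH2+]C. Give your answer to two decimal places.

Molecular formula: C10H24N+.
M = 10×12.011 + 24×1.008 + 1×14.007 = 158.31 g/mol.

158.31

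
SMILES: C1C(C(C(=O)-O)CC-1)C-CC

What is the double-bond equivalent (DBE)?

Molecular formula from the SMILES: C9H16O2.
DoU = (2C + 2 + N − H − X)/2 = (2·9 + 2 + 0 − 16 − 0)/2 = 4/2 = 2.
(Structurally: 1 ring(s) + 1 π bond(s) = 2.)

2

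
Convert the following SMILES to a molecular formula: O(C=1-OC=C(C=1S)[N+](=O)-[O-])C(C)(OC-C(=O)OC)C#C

C11H11NO7S

Heavy atoms from the SMILES: 11 C, 1 N, 7 O, 1 S.
Implicit hydrogens by atom environment:
  5 × O: no H
  3 × C (aromatic): no H
  3 × C: no H
  2 × C: 3 H each → 6
  1 × C: 2 H
  1 × C (aromatic): 1 H
  1 × C: 1 H
  1 × N (charge +1): no H
  1 × O (aromatic): no H
  1 × O (charge -1): no H
  1 × S: 1 H
  Total hydrogens = 11.
Molecular formula: C11H11NO7S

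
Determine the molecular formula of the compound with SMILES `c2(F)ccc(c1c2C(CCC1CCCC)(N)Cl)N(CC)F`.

C16H23ClF2N2

Heavy atoms from the SMILES: 16 C, 1 Cl, 2 F, 2 N.
Implicit hydrogens by atom environment:
  6 × C: 2 H each → 12
  4 × C (aromatic): no H
  2 × C: 3 H each → 6
  2 × C (aromatic): 1 H each → 2
  2 × F: no H
  1 × C: 1 H
  1 × C: no H
  1 × Cl: no H
  1 × N: 2 H
  1 × N: no H
  Total hydrogens = 23.
Molecular formula: C16H23ClF2N2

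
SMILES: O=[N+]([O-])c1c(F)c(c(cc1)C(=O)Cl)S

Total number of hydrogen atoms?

3

Hydrogens are implicit in SMILES; fill each atom to its normal valence:
  4 × C (aromatic): no H
  2 × C (aromatic): 1 H each → 2
  2 × O: no H
  1 × C: no H
  1 × Cl: no H
  1 × F: no H
  1 × N (charge +1): no H
  1 × O (charge -1): no H
  1 × S: 1 H
  Total hydrogens = 3.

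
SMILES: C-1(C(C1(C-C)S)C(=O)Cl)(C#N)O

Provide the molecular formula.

C7H8ClNO2S

Heavy atoms from the SMILES: 7 C, 1 Cl, 1 N, 2 O, 1 S.
Implicit hydrogens by atom environment:
  4 × C: no H
  1 × C: 3 H
  1 × C: 2 H
  1 × C: 1 H
  1 × Cl: no H
  1 × N: no H
  1 × O: 1 H
  1 × O: no H
  1 × S: 1 H
  Total hydrogens = 8.
Molecular formula: C7H8ClNO2S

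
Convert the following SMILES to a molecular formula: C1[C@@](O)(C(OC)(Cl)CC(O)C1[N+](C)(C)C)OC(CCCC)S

C15H31ClNO4S+

Heavy atoms from the SMILES: 15 C, 1 Cl, 1 N, 4 O, 1 S.
Implicit hydrogens by atom environment:
  5 × C: 3 H each → 15
  5 × C: 2 H each → 10
  3 × C: 1 H each → 3
  2 × C: no H
  2 × O: 1 H each → 2
  2 × O: no H
  1 × Cl: no H
  1 × N (charge +1): no H
  1 × S: 1 H
  Total hydrogens = 31.
Net charge +1.
Molecular formula: C15H31ClNO4S+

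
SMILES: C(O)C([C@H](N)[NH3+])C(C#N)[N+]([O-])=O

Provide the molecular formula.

C5H11N4O3+

Heavy atoms from the SMILES: 5 C, 4 N, 3 O.
Implicit hydrogens by atom environment:
  3 × C: 1 H each → 3
  1 × C: 2 H
  1 × C: no H
  1 × N (charge +1): 3 H
  1 × N: 2 H
  1 × N (charge +1): no H
  1 × N: no H
  1 × O: 1 H
  1 × O: no H
  1 × O (charge -1): no H
  Total hydrogens = 11.
Net charge +1.
Molecular formula: C5H11N4O3+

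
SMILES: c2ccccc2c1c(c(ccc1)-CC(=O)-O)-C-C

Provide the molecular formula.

C16H16O2

Heavy atoms from the SMILES: 16 C, 2 O.
Implicit hydrogens by atom environment:
  8 × C (aromatic): 1 H each → 8
  4 × C (aromatic): no H
  2 × C: 2 H each → 4
  1 × C: 3 H
  1 × C: no H
  1 × O: 1 H
  1 × O: no H
  Total hydrogens = 16.
Molecular formula: C16H16O2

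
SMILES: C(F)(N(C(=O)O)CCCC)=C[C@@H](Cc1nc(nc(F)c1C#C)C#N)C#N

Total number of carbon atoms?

The symbol for carbon appears 17 times in the SMILES. Lowercase c denotes aromatic carbon and counts toward C.

17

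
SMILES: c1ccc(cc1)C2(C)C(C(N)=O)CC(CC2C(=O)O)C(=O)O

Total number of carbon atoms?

16

The symbol for carbon appears 16 times in the SMILES. Lowercase c denotes aromatic carbon and counts toward C.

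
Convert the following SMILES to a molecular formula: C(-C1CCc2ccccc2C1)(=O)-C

Heavy atoms from the SMILES: 12 C, 1 O.
Implicit hydrogens by atom environment:
  4 × C (aromatic): 1 H each → 4
  3 × C: 2 H each → 6
  2 × C (aromatic): no H
  1 × C: 3 H
  1 × C: 1 H
  1 × C: no H
  1 × O: no H
  Total hydrogens = 14.
Molecular formula: C12H14O

C12H14O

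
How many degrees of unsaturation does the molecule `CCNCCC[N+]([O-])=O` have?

1

Molecular formula from the SMILES: C5H12N2O2.
DoU = (2C + 2 + N − H − X)/2 = (2·5 + 2 + 2 − 12 − 0)/2 = 2/2 = 1.
(Structurally: 0 ring(s) + 1 π bond(s) = 1.)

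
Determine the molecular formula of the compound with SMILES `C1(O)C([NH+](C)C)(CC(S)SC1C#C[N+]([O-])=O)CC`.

C11H19N2O3S2+

Heavy atoms from the SMILES: 11 C, 2 N, 3 O, 2 S.
Implicit hydrogens by atom environment:
  3 × C: 3 H each → 9
  3 × C: 1 H each → 3
  3 × C: no H
  2 × C: 2 H each → 4
  1 × N (charge +1): 1 H
  1 × N (charge +1): no H
  1 × O: 1 H
  1 × O: no H
  1 × O (charge -1): no H
  1 × S: 1 H
  1 × S: no H
  Total hydrogens = 19.
Net charge +1.
Molecular formula: C11H19N2O3S2+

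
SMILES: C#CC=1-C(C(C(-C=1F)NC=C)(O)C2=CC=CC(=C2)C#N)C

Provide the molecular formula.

C17H15FN2O

Heavy atoms from the SMILES: 17 C, 1 F, 2 N, 1 O.
Implicit hydrogens by atom environment:
  5 × C: no H
  4 × C: 1 H each → 4
  4 × C (aromatic): 1 H each → 4
  2 × C (aromatic): no H
  1 × C: 3 H
  1 × C: 2 H
  1 × F: no H
  1 × N: 1 H
  1 × N: no H
  1 × O: 1 H
  Total hydrogens = 15.
Molecular formula: C17H15FN2O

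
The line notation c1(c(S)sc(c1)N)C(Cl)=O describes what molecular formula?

Heavy atoms from the SMILES: 5 C, 1 Cl, 1 N, 1 O, 2 S.
Implicit hydrogens by atom environment:
  3 × C (aromatic): no H
  1 × C (aromatic): 1 H
  1 × C: no H
  1 × Cl: no H
  1 × N: 2 H
  1 × O: no H
  1 × S: 1 H
  1 × S (aromatic): no H
  Total hydrogens = 4.
Molecular formula: C5H4ClNOS2

C5H4ClNOS2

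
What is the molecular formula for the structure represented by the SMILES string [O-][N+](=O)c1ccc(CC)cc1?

Heavy atoms from the SMILES: 8 C, 1 N, 2 O.
Implicit hydrogens by atom environment:
  4 × C (aromatic): 1 H each → 4
  2 × C (aromatic): no H
  1 × C: 3 H
  1 × C: 2 H
  1 × N (charge +1): no H
  1 × O: no H
  1 × O (charge -1): no H
  Total hydrogens = 9.
Molecular formula: C8H9NO2

C8H9NO2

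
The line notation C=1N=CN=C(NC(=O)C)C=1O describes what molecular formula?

C6H7N3O2

Heavy atoms from the SMILES: 6 C, 3 N, 2 O.
Implicit hydrogens by atom environment:
  2 × C (aromatic): 1 H each → 2
  2 × C (aromatic): no H
  2 × N (aromatic): no H
  1 × C: 3 H
  1 × C: no H
  1 × N: 1 H
  1 × O: 1 H
  1 × O: no H
  Total hydrogens = 7.
Molecular formula: C6H7N3O2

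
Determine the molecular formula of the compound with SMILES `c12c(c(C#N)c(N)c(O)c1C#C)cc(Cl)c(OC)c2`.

C14H9ClN2O2

Heavy atoms from the SMILES: 14 C, 1 Cl, 2 N, 2 O.
Implicit hydrogens by atom environment:
  8 × C (aromatic): no H
  2 × C (aromatic): 1 H each → 2
  2 × C: no H
  1 × C: 3 H
  1 × C: 1 H
  1 × Cl: no H
  1 × N: 2 H
  1 × N: no H
  1 × O: 1 H
  1 × O: no H
  Total hydrogens = 9.
Molecular formula: C14H9ClN2O2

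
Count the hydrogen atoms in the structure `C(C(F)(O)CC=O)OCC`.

Hydrogens are implicit in SMILES; fill each atom to its normal valence:
  3 × C: 2 H each → 6
  2 × O: no H
  1 × C: 3 H
  1 × C: 1 H
  1 × C: no H
  1 × F: no H
  1 × O: 1 H
  Total hydrogens = 11.

11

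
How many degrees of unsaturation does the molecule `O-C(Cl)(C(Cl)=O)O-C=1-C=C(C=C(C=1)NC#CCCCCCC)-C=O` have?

Molecular formula from the SMILES: C17H19Cl2NO4.
DoU = (2C + 2 + N − H − X)/2 = (2·17 + 2 + 1 − 19 − 2)/2 = 16/2 = 8.
(Structurally: 1 ring(s) + 7 π bond(s) = 8.)

8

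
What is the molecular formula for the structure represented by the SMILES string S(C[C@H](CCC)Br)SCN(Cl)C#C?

C8H13BrClNS2

Heavy atoms from the SMILES: 1 Br, 8 C, 1 Cl, 1 N, 2 S.
Implicit hydrogens by atom environment:
  4 × C: 2 H each → 8
  2 × C: 1 H each → 2
  2 × S: no H
  1 × Br: no H
  1 × C: 3 H
  1 × C: no H
  1 × Cl: no H
  1 × N: no H
  Total hydrogens = 13.
Molecular formula: C8H13BrClNS2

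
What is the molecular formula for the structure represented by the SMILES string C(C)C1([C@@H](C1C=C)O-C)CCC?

Heavy atoms from the SMILES: 11 C, 1 O.
Implicit hydrogens by atom environment:
  4 × C: 2 H each → 8
  3 × C: 3 H each → 9
  3 × C: 1 H each → 3
  1 × C: no H
  1 × O: no H
  Total hydrogens = 20.
Molecular formula: C11H20O

C11H20O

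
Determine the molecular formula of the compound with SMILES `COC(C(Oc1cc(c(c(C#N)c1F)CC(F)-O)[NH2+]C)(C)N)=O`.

Heavy atoms from the SMILES: 14 C, 2 F, 3 N, 4 O.
Implicit hydrogens by atom environment:
  5 × C (aromatic): no H
  3 × C: 3 H each → 9
  3 × C: no H
  3 × O: no H
  2 × F: no H
  1 × C: 2 H
  1 × C (aromatic): 1 H
  1 × C: 1 H
  1 × N (charge +1): 2 H
  1 × N: 2 H
  1 × N: no H
  1 × O: 1 H
  Total hydrogens = 18.
Net charge +1.
Molecular formula: C14H18F2N3O4+

C14H18F2N3O4+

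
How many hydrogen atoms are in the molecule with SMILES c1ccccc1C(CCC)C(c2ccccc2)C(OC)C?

26

Hydrogens are implicit in SMILES; fill each atom to its normal valence:
  10 × C (aromatic): 1 H each → 10
  3 × C: 3 H each → 9
  3 × C: 1 H each → 3
  2 × C: 2 H each → 4
  2 × C (aromatic): no H
  1 × O: no H
  Total hydrogens = 26.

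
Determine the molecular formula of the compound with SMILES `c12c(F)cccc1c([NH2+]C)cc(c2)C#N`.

C12H10FN2+

Heavy atoms from the SMILES: 12 C, 1 F, 2 N.
Implicit hydrogens by atom environment:
  5 × C (aromatic): 1 H each → 5
  5 × C (aromatic): no H
  1 × C: 3 H
  1 × C: no H
  1 × F: no H
  1 × N (charge +1): 2 H
  1 × N: no H
  Total hydrogens = 10.
Net charge +1.
Molecular formula: C12H10FN2+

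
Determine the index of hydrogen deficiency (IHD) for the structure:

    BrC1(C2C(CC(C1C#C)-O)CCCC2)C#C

6

Molecular formula from the SMILES: C14H17BrO.
DoU = (2C + 2 + N − H − X)/2 = (2·14 + 2 + 0 − 17 − 1)/2 = 12/2 = 6.
(Structurally: 2 ring(s) + 4 π bond(s) = 6.)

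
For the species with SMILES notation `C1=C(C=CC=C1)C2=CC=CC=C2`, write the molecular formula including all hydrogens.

C12H10

Heavy atoms from the SMILES: 12 C.
Implicit hydrogens by atom environment:
  10 × C (aromatic): 1 H each → 10
  2 × C (aromatic): no H
  Total hydrogens = 10.
Molecular formula: C12H10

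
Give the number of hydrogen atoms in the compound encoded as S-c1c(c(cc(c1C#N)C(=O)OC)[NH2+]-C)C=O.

11

Hydrogens are implicit in SMILES; fill each atom to its normal valence:
  5 × C (aromatic): no H
  3 × O: no H
  2 × C: 3 H each → 6
  2 × C: no H
  1 × C (aromatic): 1 H
  1 × C: 1 H
  1 × N (charge +1): 2 H
  1 × N: no H
  1 × S: 1 H
  Total hydrogens = 11.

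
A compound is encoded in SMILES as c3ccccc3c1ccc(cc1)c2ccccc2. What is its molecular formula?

Heavy atoms from the SMILES: 18 C.
Implicit hydrogens by atom environment:
  14 × C (aromatic): 1 H each → 14
  4 × C (aromatic): no H
  Total hydrogens = 14.
Molecular formula: C18H14

C18H14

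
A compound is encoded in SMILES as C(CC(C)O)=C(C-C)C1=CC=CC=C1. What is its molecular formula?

C13H18O

Heavy atoms from the SMILES: 13 C, 1 O.
Implicit hydrogens by atom environment:
  5 × C (aromatic): 1 H each → 5
  2 × C: 3 H each → 6
  2 × C: 2 H each → 4
  2 × C: 1 H each → 2
  1 × C: no H
  1 × C (aromatic): no H
  1 × O: 1 H
  Total hydrogens = 18.
Molecular formula: C13H18O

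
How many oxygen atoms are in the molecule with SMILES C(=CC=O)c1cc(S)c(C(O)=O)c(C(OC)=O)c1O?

The symbol for oxygen appears 6 times in the SMILES.

6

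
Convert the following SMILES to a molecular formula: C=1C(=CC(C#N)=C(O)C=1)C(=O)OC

Heavy atoms from the SMILES: 9 C, 1 N, 3 O.
Implicit hydrogens by atom environment:
  3 × C (aromatic): 1 H each → 3
  3 × C (aromatic): no H
  2 × C: no H
  2 × O: no H
  1 × C: 3 H
  1 × N: no H
  1 × O: 1 H
  Total hydrogens = 7.
Molecular formula: C9H7NO3

C9H7NO3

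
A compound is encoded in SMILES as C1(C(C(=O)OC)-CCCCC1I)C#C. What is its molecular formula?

C11H15IO2

Heavy atoms from the SMILES: 11 C, 1 I, 2 O.
Implicit hydrogens by atom environment:
  4 × C: 2 H each → 8
  4 × C: 1 H each → 4
  2 × C: no H
  2 × O: no H
  1 × C: 3 H
  1 × I: no H
  Total hydrogens = 15.
Molecular formula: C11H15IO2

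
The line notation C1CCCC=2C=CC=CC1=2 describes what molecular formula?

Heavy atoms from the SMILES: 10 C.
Implicit hydrogens by atom environment:
  4 × C: 2 H each → 8
  4 × C (aromatic): 1 H each → 4
  2 × C (aromatic): no H
  Total hydrogens = 12.
Molecular formula: C10H12

C10H12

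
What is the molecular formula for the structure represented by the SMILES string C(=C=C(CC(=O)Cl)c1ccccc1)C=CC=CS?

C15H13ClOS

Heavy atoms from the SMILES: 15 C, 1 Cl, 1 O, 1 S.
Implicit hydrogens by atom environment:
  5 × C: 1 H each → 5
  5 × C (aromatic): 1 H each → 5
  3 × C: no H
  1 × C: 2 H
  1 × C (aromatic): no H
  1 × Cl: no H
  1 × O: no H
  1 × S: 1 H
  Total hydrogens = 13.
Molecular formula: C15H13ClOS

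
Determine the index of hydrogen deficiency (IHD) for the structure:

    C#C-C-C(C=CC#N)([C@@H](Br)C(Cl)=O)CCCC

6

Molecular formula from the SMILES: C13H15BrClNO.
DoU = (2C + 2 + N − H − X)/2 = (2·13 + 2 + 1 − 15 − 2)/2 = 12/2 = 6.
(Structurally: 0 ring(s) + 6 π bond(s) = 6.)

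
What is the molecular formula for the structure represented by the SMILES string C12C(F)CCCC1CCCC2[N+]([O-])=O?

Heavy atoms from the SMILES: 10 C, 1 F, 1 N, 2 O.
Implicit hydrogens by atom environment:
  6 × C: 2 H each → 12
  4 × C: 1 H each → 4
  1 × F: no H
  1 × N (charge +1): no H
  1 × O: no H
  1 × O (charge -1): no H
  Total hydrogens = 16.
Molecular formula: C10H16FNO2

C10H16FNO2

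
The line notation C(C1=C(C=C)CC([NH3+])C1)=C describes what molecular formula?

Heavy atoms from the SMILES: 9 C, 1 N.
Implicit hydrogens by atom environment:
  4 × C: 2 H each → 8
  3 × C: 1 H each → 3
  2 × C: no H
  1 × N (charge +1): 3 H
  Total hydrogens = 14.
Net charge +1.
Molecular formula: C9H14N+

C9H14N+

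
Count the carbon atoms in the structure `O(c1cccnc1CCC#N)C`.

9

The symbol for carbon appears 9 times in the SMILES. Lowercase c denotes aromatic carbon and counts toward C.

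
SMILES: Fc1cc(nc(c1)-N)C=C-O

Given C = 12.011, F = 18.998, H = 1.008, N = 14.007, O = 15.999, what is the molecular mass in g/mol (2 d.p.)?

Molecular formula: C7H7FN2O.
M = 7×12.011 + 1×18.998 + 7×1.008 + 2×14.007 + 1×15.999 = 154.14 g/mol.

154.14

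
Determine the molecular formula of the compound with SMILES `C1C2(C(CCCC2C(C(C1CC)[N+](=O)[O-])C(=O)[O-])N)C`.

C14H23N2O4-

Heavy atoms from the SMILES: 14 C, 2 N, 4 O.
Implicit hydrogens by atom environment:
  5 × C: 2 H each → 10
  5 × C: 1 H each → 5
  2 × C: 3 H each → 6
  2 × C: no H
  2 × O: no H
  2 × O (charge -1): no H
  1 × N: 2 H
  1 × N (charge +1): no H
  Total hydrogens = 23.
Net charge -1.
Molecular formula: C14H23N2O4-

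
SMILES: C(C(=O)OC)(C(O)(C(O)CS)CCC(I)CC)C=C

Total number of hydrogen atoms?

23

Hydrogens are implicit in SMILES; fill each atom to its normal valence:
  5 × C: 2 H each → 10
  4 × C: 1 H each → 4
  2 × C: 3 H each → 6
  2 × C: no H
  2 × O: 1 H each → 2
  2 × O: no H
  1 × I: no H
  1 × S: 1 H
  Total hydrogens = 23.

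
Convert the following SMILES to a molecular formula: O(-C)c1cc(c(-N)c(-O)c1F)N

Heavy atoms from the SMILES: 7 C, 1 F, 2 N, 2 O.
Implicit hydrogens by atom environment:
  5 × C (aromatic): no H
  2 × N: 2 H each → 4
  1 × C: 3 H
  1 × C (aromatic): 1 H
  1 × F: no H
  1 × O: 1 H
  1 × O: no H
  Total hydrogens = 9.
Molecular formula: C7H9FN2O2

C7H9FN2O2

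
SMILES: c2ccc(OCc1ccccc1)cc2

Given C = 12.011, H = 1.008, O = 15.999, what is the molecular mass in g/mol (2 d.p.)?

Molecular formula: C13H12O.
M = 13×12.011 + 12×1.008 + 1×15.999 = 184.24 g/mol.

184.24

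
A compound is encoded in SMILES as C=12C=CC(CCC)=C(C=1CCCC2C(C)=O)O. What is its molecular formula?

Heavy atoms from the SMILES: 15 C, 2 O.
Implicit hydrogens by atom environment:
  5 × C: 2 H each → 10
  4 × C (aromatic): no H
  2 × C: 3 H each → 6
  2 × C (aromatic): 1 H each → 2
  1 × C: 1 H
  1 × C: no H
  1 × O: 1 H
  1 × O: no H
  Total hydrogens = 20.
Molecular formula: C15H20O2

C15H20O2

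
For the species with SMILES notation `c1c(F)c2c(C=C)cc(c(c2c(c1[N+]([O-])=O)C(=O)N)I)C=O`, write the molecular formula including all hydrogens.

Heavy atoms from the SMILES: 14 C, 1 F, 1 I, 2 N, 4 O.
Implicit hydrogens by atom environment:
  8 × C (aromatic): no H
  3 × O: no H
  2 × C (aromatic): 1 H each → 2
  2 × C: 1 H each → 2
  1 × C: 2 H
  1 × C: no H
  1 × F: no H
  1 × I: no H
  1 × N: 2 H
  1 × N (charge +1): no H
  1 × O (charge -1): no H
  Total hydrogens = 8.
Molecular formula: C14H8FIN2O4

C14H8FIN2O4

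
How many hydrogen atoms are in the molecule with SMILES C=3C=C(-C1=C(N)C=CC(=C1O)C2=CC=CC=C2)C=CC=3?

15

Hydrogens are implicit in SMILES; fill each atom to its normal valence:
  12 × C (aromatic): 1 H each → 12
  6 × C (aromatic): no H
  1 × N: 2 H
  1 × O: 1 H
  Total hydrogens = 15.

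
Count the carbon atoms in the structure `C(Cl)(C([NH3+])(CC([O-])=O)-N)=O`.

The symbol for carbon appears 4 times in the SMILES. (Cl is a single chlorine, not C + l.)

4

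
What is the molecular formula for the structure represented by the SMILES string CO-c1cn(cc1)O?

C5H7NO2

Heavy atoms from the SMILES: 5 C, 1 N, 2 O.
Implicit hydrogens by atom environment:
  3 × C (aromatic): 1 H each → 3
  1 × C: 3 H
  1 × C (aromatic): no H
  1 × N (aromatic): no H
  1 × O: 1 H
  1 × O: no H
  Total hydrogens = 7.
Molecular formula: C5H7NO2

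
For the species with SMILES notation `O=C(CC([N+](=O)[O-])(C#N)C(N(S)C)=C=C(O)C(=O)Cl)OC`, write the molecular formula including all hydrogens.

C10H10ClN3O6S

Heavy atoms from the SMILES: 10 C, 1 Cl, 3 N, 6 O, 1 S.
Implicit hydrogens by atom environment:
  7 × C: no H
  4 × O: no H
  2 × C: 3 H each → 6
  2 × N: no H
  1 × C: 2 H
  1 × Cl: no H
  1 × N (charge +1): no H
  1 × O: 1 H
  1 × O (charge -1): no H
  1 × S: 1 H
  Total hydrogens = 10.
Molecular formula: C10H10ClN3O6S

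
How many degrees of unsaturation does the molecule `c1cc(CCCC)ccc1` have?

Molecular formula from the SMILES: C10H14.
DoU = (2C + 2 + N − H − X)/2 = (2·10 + 2 + 0 − 14 − 0)/2 = 8/2 = 4.
(Structurally: 1 ring(s) + 3 π bond(s) = 4.)

4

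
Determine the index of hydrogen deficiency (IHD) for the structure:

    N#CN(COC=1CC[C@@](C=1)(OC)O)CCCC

4

Molecular formula from the SMILES: C12H20N2O3.
DoU = (2C + 2 + N − H − X)/2 = (2·12 + 2 + 2 − 20 − 0)/2 = 8/2 = 4.
(Structurally: 1 ring(s) + 3 π bond(s) = 4.)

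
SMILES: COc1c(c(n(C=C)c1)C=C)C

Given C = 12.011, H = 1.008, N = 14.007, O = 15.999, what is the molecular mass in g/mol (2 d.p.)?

163.22

Molecular formula: C10H13NO.
M = 10×12.011 + 13×1.008 + 1×14.007 + 1×15.999 = 163.22 g/mol.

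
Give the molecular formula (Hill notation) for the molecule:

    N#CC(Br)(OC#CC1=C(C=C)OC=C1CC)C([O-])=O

Heavy atoms from the SMILES: 1 Br, 13 C, 1 N, 4 O.
Implicit hydrogens by atom environment:
  5 × C: no H
  3 × C (aromatic): no H
  2 × C: 2 H each → 4
  2 × O: no H
  1 × Br: no H
  1 × C: 3 H
  1 × C (aromatic): 1 H
  1 × C: 1 H
  1 × N: no H
  1 × O (aromatic): no H
  1 × O (charge -1): no H
  Total hydrogens = 9.
Net charge -1.
Molecular formula: C13H9BrNO4-

C13H9BrNO4-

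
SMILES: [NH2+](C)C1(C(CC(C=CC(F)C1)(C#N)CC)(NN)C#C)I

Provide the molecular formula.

C14H21FIN4+

Heavy atoms from the SMILES: 14 C, 1 F, 1 I, 4 N.
Implicit hydrogens by atom environment:
  5 × C: no H
  4 × C: 1 H each → 4
  3 × C: 2 H each → 6
  2 × C: 3 H each → 6
  1 × F: no H
  1 × I: no H
  1 × N: 2 H
  1 × N (charge +1): 2 H
  1 × N: 1 H
  1 × N: no H
  Total hydrogens = 21.
Net charge +1.
Molecular formula: C14H21FIN4+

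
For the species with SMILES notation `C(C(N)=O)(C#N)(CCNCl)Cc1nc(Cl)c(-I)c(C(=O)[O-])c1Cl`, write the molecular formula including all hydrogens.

Heavy atoms from the SMILES: 12 C, 3 Cl, 1 I, 4 N, 3 O.
Implicit hydrogens by atom environment:
  5 × C (aromatic): no H
  4 × C: no H
  3 × C: 2 H each → 6
  3 × Cl: no H
  2 × O: no H
  1 × I: no H
  1 × N: 2 H
  1 × N: 1 H
  1 × N (aromatic): no H
  1 × N: no H
  1 × O (charge -1): no H
  Total hydrogens = 9.
Net charge -1.
Molecular formula: C12H9Cl3IN4O3-

C12H9Cl3IN4O3-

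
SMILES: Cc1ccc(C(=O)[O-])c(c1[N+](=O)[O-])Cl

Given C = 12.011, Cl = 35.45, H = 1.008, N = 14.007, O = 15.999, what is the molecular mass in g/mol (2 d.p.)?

Molecular formula: C8H5ClNO4-.
M = 8×12.011 + 1×35.45 + 5×1.008 + 1×14.007 + 4×15.999 = 214.58 g/mol.

214.58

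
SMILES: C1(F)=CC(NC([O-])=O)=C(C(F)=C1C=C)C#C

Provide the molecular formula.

C11H6F2NO2-

Heavy atoms from the SMILES: 11 C, 2 F, 1 N, 2 O.
Implicit hydrogens by atom environment:
  5 × C (aromatic): no H
  2 × C: 1 H each → 2
  2 × C: no H
  2 × F: no H
  1 × C: 2 H
  1 × C (aromatic): 1 H
  1 × N: 1 H
  1 × O: no H
  1 × O (charge -1): no H
  Total hydrogens = 6.
Net charge -1.
Molecular formula: C11H6F2NO2-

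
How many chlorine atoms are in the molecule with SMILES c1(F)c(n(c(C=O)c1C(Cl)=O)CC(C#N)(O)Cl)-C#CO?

2

The symbol for chlorine appears 2 times in the SMILES.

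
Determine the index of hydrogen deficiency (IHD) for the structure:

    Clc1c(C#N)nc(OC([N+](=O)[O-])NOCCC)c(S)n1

Molecular formula from the SMILES: C9H10ClN5O4S.
DoU = (2C + 2 + N − H − X)/2 = (2·9 + 2 + 5 − 10 − 1)/2 = 14/2 = 7.
(Structurally: 1 ring(s) + 6 π bond(s) = 7.)

7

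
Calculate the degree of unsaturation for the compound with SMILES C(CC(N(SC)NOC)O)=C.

Molecular formula from the SMILES: C6H14N2O2S.
DoU = (2C + 2 + N − H − X)/2 = (2·6 + 2 + 2 − 14 − 0)/2 = 2/2 = 1.
(Structurally: 0 ring(s) + 1 π bond(s) = 1.)

1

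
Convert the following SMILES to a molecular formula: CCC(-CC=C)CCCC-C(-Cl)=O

C11H19ClO

Heavy atoms from the SMILES: 11 C, 1 Cl, 1 O.
Implicit hydrogens by atom environment:
  7 × C: 2 H each → 14
  2 × C: 1 H each → 2
  1 × C: 3 H
  1 × C: no H
  1 × Cl: no H
  1 × O: no H
  Total hydrogens = 19.
Molecular formula: C11H19ClO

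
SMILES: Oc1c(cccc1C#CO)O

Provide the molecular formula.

C8H6O3

Heavy atoms from the SMILES: 8 C, 3 O.
Implicit hydrogens by atom environment:
  3 × C (aromatic): 1 H each → 3
  3 × C (aromatic): no H
  3 × O: 1 H each → 3
  2 × C: no H
  Total hydrogens = 6.
Molecular formula: C8H6O3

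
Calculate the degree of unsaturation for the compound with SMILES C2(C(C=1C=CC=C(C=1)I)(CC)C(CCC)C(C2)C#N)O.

Molecular formula from the SMILES: C17H22INO.
DoU = (2C + 2 + N − H − X)/2 = (2·17 + 2 + 1 − 22 − 1)/2 = 14/2 = 7.
(Structurally: 2 ring(s) + 5 π bond(s) = 7.)

7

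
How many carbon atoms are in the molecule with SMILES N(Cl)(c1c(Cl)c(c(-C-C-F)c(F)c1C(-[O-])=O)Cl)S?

9

The symbol for carbon appears 9 times in the SMILES. Lowercase c denotes aromatic carbon and counts toward C.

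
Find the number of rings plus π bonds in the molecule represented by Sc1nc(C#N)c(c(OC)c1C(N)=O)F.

Molecular formula from the SMILES: C8H6FN3O2S.
DoU = (2C + 2 + N − H − X)/2 = (2·8 + 2 + 3 − 6 − 1)/2 = 14/2 = 7.
(Structurally: 1 ring(s) + 6 π bond(s) = 7.)

7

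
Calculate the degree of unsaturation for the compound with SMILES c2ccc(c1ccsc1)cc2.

Molecular formula from the SMILES: C10H8S.
DoU = (2C + 2 + N − H − X)/2 = (2·10 + 2 + 0 − 8 − 0)/2 = 14/2 = 7.
(Structurally: 2 ring(s) + 5 π bond(s) = 7.)

7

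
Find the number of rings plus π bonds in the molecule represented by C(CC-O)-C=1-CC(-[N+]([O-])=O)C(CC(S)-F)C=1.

3

Molecular formula from the SMILES: C10H16FNO3S.
DoU = (2C + 2 + N − H − X)/2 = (2·10 + 2 + 1 − 16 − 1)/2 = 6/2 = 3.
(Structurally: 1 ring(s) + 2 π bond(s) = 3.)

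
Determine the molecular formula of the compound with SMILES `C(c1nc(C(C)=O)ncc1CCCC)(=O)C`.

Heavy atoms from the SMILES: 12 C, 2 N, 2 O.
Implicit hydrogens by atom environment:
  3 × C: 3 H each → 9
  3 × C: 2 H each → 6
  3 × C (aromatic): no H
  2 × C: no H
  2 × N (aromatic): no H
  2 × O: no H
  1 × C (aromatic): 1 H
  Total hydrogens = 16.
Molecular formula: C12H16N2O2

C12H16N2O2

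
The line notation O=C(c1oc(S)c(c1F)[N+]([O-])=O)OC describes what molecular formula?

Heavy atoms from the SMILES: 6 C, 1 F, 1 N, 5 O, 1 S.
Implicit hydrogens by atom environment:
  4 × C (aromatic): no H
  3 × O: no H
  1 × C: 3 H
  1 × C: no H
  1 × F: no H
  1 × N (charge +1): no H
  1 × O (aromatic): no H
  1 × O (charge -1): no H
  1 × S: 1 H
  Total hydrogens = 4.
Molecular formula: C6H4FNO5S

C6H4FNO5S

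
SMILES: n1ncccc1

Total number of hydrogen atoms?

Hydrogens are implicit in SMILES; fill each atom to its normal valence:
  4 × C (aromatic): 1 H each → 4
  2 × N (aromatic): no H
  Total hydrogens = 4.

4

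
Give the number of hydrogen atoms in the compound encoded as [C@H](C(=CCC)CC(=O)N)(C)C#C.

Hydrogens are implicit in SMILES; fill each atom to its normal valence:
  3 × C: 1 H each → 3
  3 × C: no H
  2 × C: 3 H each → 6
  2 × C: 2 H each → 4
  1 × N: 2 H
  1 × O: no H
  Total hydrogens = 15.

15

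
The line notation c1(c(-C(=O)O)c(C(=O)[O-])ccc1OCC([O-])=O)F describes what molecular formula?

Heavy atoms from the SMILES: 10 C, 1 F, 7 O.
Implicit hydrogens by atom environment:
  4 × C (aromatic): no H
  4 × O: no H
  3 × C: no H
  2 × C (aromatic): 1 H each → 2
  2 × O (charge -1): no H
  1 × C: 2 H
  1 × F: no H
  1 × O: 1 H
  Total hydrogens = 5.
Net charge -2.
Molecular formula: [C10H5FO7]2-

[C10H5FO7]2-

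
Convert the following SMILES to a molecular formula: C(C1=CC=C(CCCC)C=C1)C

Heavy atoms from the SMILES: 12 C.
Implicit hydrogens by atom environment:
  4 × C: 2 H each → 8
  4 × C (aromatic): 1 H each → 4
  2 × C: 3 H each → 6
  2 × C (aromatic): no H
  Total hydrogens = 18.
Molecular formula: C12H18

C12H18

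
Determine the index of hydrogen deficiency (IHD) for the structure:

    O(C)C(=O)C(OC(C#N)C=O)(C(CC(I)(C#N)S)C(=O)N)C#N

9

Molecular formula from the SMILES: C12H11IN4O5S.
DoU = (2C + 2 + N − H − X)/2 = (2·12 + 2 + 4 − 11 − 1)/2 = 18/2 = 9.
(Structurally: 0 ring(s) + 9 π bond(s) = 9.)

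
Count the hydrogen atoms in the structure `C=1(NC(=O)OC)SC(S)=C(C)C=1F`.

Hydrogens are implicit in SMILES; fill each atom to its normal valence:
  4 × C (aromatic): no H
  2 × C: 3 H each → 6
  2 × O: no H
  1 × C: no H
  1 × F: no H
  1 × N: 1 H
  1 × S: 1 H
  1 × S (aromatic): no H
  Total hydrogens = 8.

8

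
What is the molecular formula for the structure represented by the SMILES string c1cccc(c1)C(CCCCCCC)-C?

Heavy atoms from the SMILES: 15 C.
Implicit hydrogens by atom environment:
  6 × C: 2 H each → 12
  5 × C (aromatic): 1 H each → 5
  2 × C: 3 H each → 6
  1 × C: 1 H
  1 × C (aromatic): no H
  Total hydrogens = 24.
Molecular formula: C15H24

C15H24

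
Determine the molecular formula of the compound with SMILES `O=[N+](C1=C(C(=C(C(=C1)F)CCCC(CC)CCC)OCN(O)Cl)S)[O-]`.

Heavy atoms from the SMILES: 16 C, 1 Cl, 1 F, 2 N, 4 O, 1 S.
Implicit hydrogens by atom environment:
  7 × C: 2 H each → 14
  5 × C (aromatic): no H
  2 × C: 3 H each → 6
  2 × O: no H
  1 × C (aromatic): 1 H
  1 × C: 1 H
  1 × Cl: no H
  1 × F: no H
  1 × N (charge +1): no H
  1 × N: no H
  1 × O: 1 H
  1 × O (charge -1): no H
  1 × S: 1 H
  Total hydrogens = 24.
Molecular formula: C16H24ClFN2O4S

C16H24ClFN2O4S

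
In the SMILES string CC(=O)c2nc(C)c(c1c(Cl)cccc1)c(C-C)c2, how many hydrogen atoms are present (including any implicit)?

16

Hydrogens are implicit in SMILES; fill each atom to its normal valence:
  6 × C (aromatic): no H
  5 × C (aromatic): 1 H each → 5
  3 × C: 3 H each → 9
  1 × C: 2 H
  1 × C: no H
  1 × Cl: no H
  1 × N (aromatic): no H
  1 × O: no H
  Total hydrogens = 16.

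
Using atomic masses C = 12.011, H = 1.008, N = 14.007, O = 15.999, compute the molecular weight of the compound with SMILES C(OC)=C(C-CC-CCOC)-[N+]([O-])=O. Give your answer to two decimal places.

203.24

Molecular formula: C9H17NO4.
M = 9×12.011 + 17×1.008 + 1×14.007 + 4×15.999 = 203.24 g/mol.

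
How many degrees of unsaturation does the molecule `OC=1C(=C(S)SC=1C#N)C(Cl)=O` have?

6

Molecular formula from the SMILES: C6H2ClNO2S2.
DoU = (2C + 2 + N − H − X)/2 = (2·6 + 2 + 1 − 2 − 1)/2 = 12/2 = 6.
(Structurally: 1 ring(s) + 5 π bond(s) = 6.)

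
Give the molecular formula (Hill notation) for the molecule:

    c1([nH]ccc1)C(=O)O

Heavy atoms from the SMILES: 5 C, 1 N, 2 O.
Implicit hydrogens by atom environment:
  3 × C (aromatic): 1 H each → 3
  1 × C (aromatic): no H
  1 × C: no H
  1 × N (aromatic): 1 H
  1 × O: 1 H
  1 × O: no H
  Total hydrogens = 5.
Molecular formula: C5H5NO2

C5H5NO2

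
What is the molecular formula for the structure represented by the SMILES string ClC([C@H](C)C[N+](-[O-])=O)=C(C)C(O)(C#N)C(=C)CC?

C12H17ClN2O3

Heavy atoms from the SMILES: 12 C, 1 Cl, 2 N, 3 O.
Implicit hydrogens by atom environment:
  5 × C: no H
  3 × C: 3 H each → 9
  3 × C: 2 H each → 6
  1 × C: 1 H
  1 × Cl: no H
  1 × N: no H
  1 × N (charge +1): no H
  1 × O: 1 H
  1 × O: no H
  1 × O (charge -1): no H
  Total hydrogens = 17.
Molecular formula: C12H17ClN2O3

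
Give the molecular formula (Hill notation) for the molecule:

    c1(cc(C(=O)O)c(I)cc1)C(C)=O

C9H7IO3

Heavy atoms from the SMILES: 9 C, 1 I, 3 O.
Implicit hydrogens by atom environment:
  3 × C (aromatic): 1 H each → 3
  3 × C (aromatic): no H
  2 × C: no H
  2 × O: no H
  1 × C: 3 H
  1 × I: no H
  1 × O: 1 H
  Total hydrogens = 7.
Molecular formula: C9H7IO3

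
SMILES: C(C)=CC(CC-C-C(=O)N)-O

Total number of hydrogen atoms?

15

Hydrogens are implicit in SMILES; fill each atom to its normal valence:
  3 × C: 2 H each → 6
  3 × C: 1 H each → 3
  1 × C: 3 H
  1 × C: no H
  1 × N: 2 H
  1 × O: 1 H
  1 × O: no H
  Total hydrogens = 15.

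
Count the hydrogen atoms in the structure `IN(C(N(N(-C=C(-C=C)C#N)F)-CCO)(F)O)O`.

Hydrogens are implicit in SMILES; fill each atom to its normal valence:
  4 × N: no H
  3 × C: 2 H each → 6
  3 × C: no H
  3 × O: 1 H each → 3
  2 × C: 1 H each → 2
  2 × F: no H
  1 × I: no H
  Total hydrogens = 11.

11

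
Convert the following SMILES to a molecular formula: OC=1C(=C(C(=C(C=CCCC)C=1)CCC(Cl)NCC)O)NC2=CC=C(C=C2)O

Heavy atoms from the SMILES: 22 C, 1 Cl, 2 N, 3 O.
Implicit hydrogens by atom environment:
  7 × C (aromatic): no H
  5 × C: 2 H each → 10
  5 × C (aromatic): 1 H each → 5
  3 × C: 1 H each → 3
  3 × O: 1 H each → 3
  2 × C: 3 H each → 6
  2 × N: 1 H each → 2
  1 × Cl: no H
  Total hydrogens = 29.
Molecular formula: C22H29ClN2O3

C22H29ClN2O3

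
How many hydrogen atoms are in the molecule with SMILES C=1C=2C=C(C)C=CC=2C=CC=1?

Hydrogens are implicit in SMILES; fill each atom to its normal valence:
  7 × C (aromatic): 1 H each → 7
  3 × C (aromatic): no H
  1 × C: 3 H
  Total hydrogens = 10.

10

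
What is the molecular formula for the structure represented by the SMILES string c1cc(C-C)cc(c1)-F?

C8H9F

Heavy atoms from the SMILES: 8 C, 1 F.
Implicit hydrogens by atom environment:
  4 × C (aromatic): 1 H each → 4
  2 × C (aromatic): no H
  1 × C: 3 H
  1 × C: 2 H
  1 × F: no H
  Total hydrogens = 9.
Molecular formula: C8H9F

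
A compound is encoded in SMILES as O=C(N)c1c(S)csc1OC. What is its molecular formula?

C6H7NO2S2

Heavy atoms from the SMILES: 6 C, 1 N, 2 O, 2 S.
Implicit hydrogens by atom environment:
  3 × C (aromatic): no H
  2 × O: no H
  1 × C: 3 H
  1 × C (aromatic): 1 H
  1 × C: no H
  1 × N: 2 H
  1 × S: 1 H
  1 × S (aromatic): no H
  Total hydrogens = 7.
Molecular formula: C6H7NO2S2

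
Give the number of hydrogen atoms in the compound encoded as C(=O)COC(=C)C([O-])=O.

5

Hydrogens are implicit in SMILES; fill each atom to its normal valence:
  3 × O: no H
  2 × C: 2 H each → 4
  2 × C: no H
  1 × C: 1 H
  1 × O (charge -1): no H
  Total hydrogens = 5.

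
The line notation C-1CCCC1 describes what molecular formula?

Heavy atoms from the SMILES: 5 C.
Implicit hydrogens by atom environment:
  5 × C: 2 H each → 10
  Total hydrogens = 10.
Molecular formula: C5H10

C5H10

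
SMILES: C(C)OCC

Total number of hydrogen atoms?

10

Hydrogens are implicit in SMILES; fill each atom to its normal valence:
  2 × C: 3 H each → 6
  2 × C: 2 H each → 4
  1 × O: no H
  Total hydrogens = 10.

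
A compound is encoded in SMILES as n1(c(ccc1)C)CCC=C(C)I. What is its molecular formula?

Heavy atoms from the SMILES: 10 C, 1 I, 1 N.
Implicit hydrogens by atom environment:
  3 × C (aromatic): 1 H each → 3
  2 × C: 3 H each → 6
  2 × C: 2 H each → 4
  1 × C: 1 H
  1 × C (aromatic): no H
  1 × C: no H
  1 × I: no H
  1 × N (aromatic): no H
  Total hydrogens = 14.
Molecular formula: C10H14IN

C10H14IN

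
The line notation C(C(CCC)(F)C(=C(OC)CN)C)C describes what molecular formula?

C11H22FNO

Heavy atoms from the SMILES: 11 C, 1 F, 1 N, 1 O.
Implicit hydrogens by atom environment:
  4 × C: 3 H each → 12
  4 × C: 2 H each → 8
  3 × C: no H
  1 × F: no H
  1 × N: 2 H
  1 × O: no H
  Total hydrogens = 22.
Molecular formula: C11H22FNO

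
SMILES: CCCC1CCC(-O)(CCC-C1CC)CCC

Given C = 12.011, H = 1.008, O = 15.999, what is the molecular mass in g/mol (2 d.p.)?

Molecular formula: C16H32O.
M = 16×12.011 + 32×1.008 + 1×15.999 = 240.43 g/mol.

240.43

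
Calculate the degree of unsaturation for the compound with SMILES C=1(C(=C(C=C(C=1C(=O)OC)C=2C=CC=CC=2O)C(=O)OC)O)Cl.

10

Molecular formula from the SMILES: C16H13ClO6.
DoU = (2C + 2 + N − H − X)/2 = (2·16 + 2 + 0 − 13 − 1)/2 = 20/2 = 10.
(Structurally: 2 ring(s) + 8 π bond(s) = 10.)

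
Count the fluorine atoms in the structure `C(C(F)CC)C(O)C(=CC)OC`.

1

The symbol for fluorine appears 1 time in the SMILES.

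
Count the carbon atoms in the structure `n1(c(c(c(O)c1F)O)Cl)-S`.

4

The symbol for carbon appears 4 times in the SMILES. Lowercase c denotes aromatic carbon and counts toward C.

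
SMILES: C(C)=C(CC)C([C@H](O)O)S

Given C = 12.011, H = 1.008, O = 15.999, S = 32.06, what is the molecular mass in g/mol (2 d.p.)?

162.25

Molecular formula: C7H14O2S.
M = 7×12.011 + 14×1.008 + 2×15.999 + 1×32.06 = 162.25 g/mol.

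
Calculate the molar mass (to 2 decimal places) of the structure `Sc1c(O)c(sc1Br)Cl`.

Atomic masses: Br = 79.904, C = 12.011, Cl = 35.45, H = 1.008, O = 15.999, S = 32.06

245.53

Molecular formula: C4H2BrClOS2.
M = 1×79.904 + 4×12.011 + 1×35.45 + 2×1.008 + 1×15.999 + 2×32.06 = 245.53 g/mol.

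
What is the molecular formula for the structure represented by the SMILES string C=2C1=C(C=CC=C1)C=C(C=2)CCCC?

C14H16

Heavy atoms from the SMILES: 14 C.
Implicit hydrogens by atom environment:
  7 × C (aromatic): 1 H each → 7
  3 × C: 2 H each → 6
  3 × C (aromatic): no H
  1 × C: 3 H
  Total hydrogens = 16.
Molecular formula: C14H16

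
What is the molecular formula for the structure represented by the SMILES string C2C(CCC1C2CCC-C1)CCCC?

Heavy atoms from the SMILES: 14 C.
Implicit hydrogens by atom environment:
  10 × C: 2 H each → 20
  3 × C: 1 H each → 3
  1 × C: 3 H
  Total hydrogens = 26.
Molecular formula: C14H26

C14H26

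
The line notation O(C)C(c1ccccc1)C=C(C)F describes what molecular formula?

C11H13FO

Heavy atoms from the SMILES: 11 C, 1 F, 1 O.
Implicit hydrogens by atom environment:
  5 × C (aromatic): 1 H each → 5
  2 × C: 3 H each → 6
  2 × C: 1 H each → 2
  1 × C: no H
  1 × C (aromatic): no H
  1 × F: no H
  1 × O: no H
  Total hydrogens = 13.
Molecular formula: C11H13FO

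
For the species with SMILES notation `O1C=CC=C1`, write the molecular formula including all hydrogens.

Heavy atoms from the SMILES: 4 C, 1 O.
Implicit hydrogens by atom environment:
  4 × C (aromatic): 1 H each → 4
  1 × O (aromatic): no H
  Total hydrogens = 4.
Molecular formula: C4H4O

C4H4O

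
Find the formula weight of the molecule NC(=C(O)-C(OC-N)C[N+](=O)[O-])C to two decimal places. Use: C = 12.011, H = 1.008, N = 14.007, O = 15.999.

Molecular formula: C6H13N3O4.
M = 6×12.011 + 13×1.008 + 3×14.007 + 4×15.999 = 191.19 g/mol.

191.19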